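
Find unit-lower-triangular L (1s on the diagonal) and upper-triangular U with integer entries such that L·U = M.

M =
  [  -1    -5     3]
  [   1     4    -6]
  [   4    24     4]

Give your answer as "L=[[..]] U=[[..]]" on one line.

L=[[1,0,0],[-1,1,0],[-4,-4,1]] U=[[-1,-5,3],[0,-1,-3],[0,0,4]]

  R1 -= -1·R0 → [0,-1,-3]
  R2 -= -4·R0 → [0,4,16]
  R2 -= -4·R1 → [0,0,4]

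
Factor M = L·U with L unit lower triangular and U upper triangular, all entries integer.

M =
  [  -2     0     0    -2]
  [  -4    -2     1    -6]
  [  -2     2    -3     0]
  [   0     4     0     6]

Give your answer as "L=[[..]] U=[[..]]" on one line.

  R1 -= 2·R0 → [0,-2,1,-2]
  R2 -= 1·R0 → [0,2,-3,2]
  R3 -= 0·R0 → [0,4,0,6]
  R2 -= -1·R1 → [0,0,-2,0]
  R3 -= -2·R1 → [0,0,2,2]
  R3 -= -1·R2 → [0,0,0,2]

L=[[1,0,0,0],[2,1,0,0],[1,-1,1,0],[0,-2,-1,1]] U=[[-2,0,0,-2],[0,-2,1,-2],[0,0,-2,0],[0,0,0,2]]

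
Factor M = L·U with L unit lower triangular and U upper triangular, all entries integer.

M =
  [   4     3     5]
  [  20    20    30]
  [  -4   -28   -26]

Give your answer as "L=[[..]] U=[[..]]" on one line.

L=[[1,0,0],[5,1,0],[-1,-5,1]] U=[[4,3,5],[0,5,5],[0,0,4]]

  row1 -= 5·row0 → [0,5,5]
  row2 -= -1·row0 → [0,-25,-21]
  row2 -= -5·row1 → [0,0,4]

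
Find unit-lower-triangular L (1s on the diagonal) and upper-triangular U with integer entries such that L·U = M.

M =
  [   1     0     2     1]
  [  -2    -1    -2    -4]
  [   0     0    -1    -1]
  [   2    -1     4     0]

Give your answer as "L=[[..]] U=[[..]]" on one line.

L=[[1,0,0,0],[-2,1,0,0],[0,0,1,0],[2,1,2,1]] U=[[1,0,2,1],[0,-1,2,-2],[0,0,-1,-1],[0,0,0,2]]

  row1 -= -2·row0 → [0,-1,2,-2]
  row2 -= 0·row0 → [0,0,-1,-1]
  row3 -= 2·row0 → [0,-1,0,-2]
  row2 -= 0·row1 → [0,0,-1,-1]
  row3 -= 1·row1 → [0,0,-2,0]
  row3 -= 2·row2 → [0,0,0,2]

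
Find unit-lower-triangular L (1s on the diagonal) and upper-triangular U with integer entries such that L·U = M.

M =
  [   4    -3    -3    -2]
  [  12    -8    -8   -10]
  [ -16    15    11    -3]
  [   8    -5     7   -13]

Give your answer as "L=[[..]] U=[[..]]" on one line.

L=[[1,0,0,0],[3,1,0,0],[-4,3,1,0],[2,1,-3,1]] U=[[4,-3,-3,-2],[0,1,1,-4],[0,0,-4,1],[0,0,0,-2]]

  r1 -= 3·r0 → [0,1,1,-4]
  r2 -= -4·r0 → [0,3,-1,-11]
  r3 -= 2·r0 → [0,1,13,-9]
  r2 -= 3·r1 → [0,0,-4,1]
  r3 -= 1·r1 → [0,0,12,-5]
  r3 -= -3·r2 → [0,0,0,-2]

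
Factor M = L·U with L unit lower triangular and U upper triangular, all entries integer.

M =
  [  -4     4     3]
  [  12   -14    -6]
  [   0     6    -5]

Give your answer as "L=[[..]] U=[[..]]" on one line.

  row1 -= -3·row0 → [0,-2,3]
  row2 -= 0·row0 → [0,6,-5]
  row2 -= -3·row1 → [0,0,4]

L=[[1,0,0],[-3,1,0],[0,-3,1]] U=[[-4,4,3],[0,-2,3],[0,0,4]]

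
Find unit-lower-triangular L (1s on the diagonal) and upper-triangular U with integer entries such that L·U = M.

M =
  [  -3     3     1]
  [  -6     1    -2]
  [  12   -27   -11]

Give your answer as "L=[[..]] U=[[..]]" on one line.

L=[[1,0,0],[2,1,0],[-4,3,1]] U=[[-3,3,1],[0,-5,-4],[0,0,5]]

  R1 -= 2·R0 → [0,-5,-4]
  R2 -= -4·R0 → [0,-15,-7]
  R2 -= 3·R1 → [0,0,5]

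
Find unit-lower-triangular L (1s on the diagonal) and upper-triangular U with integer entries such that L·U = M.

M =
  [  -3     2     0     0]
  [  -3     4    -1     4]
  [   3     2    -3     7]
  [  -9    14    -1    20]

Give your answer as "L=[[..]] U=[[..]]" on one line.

  row1 -= 1·row0 → [0,2,-1,4]
  row2 -= -1·row0 → [0,4,-3,7]
  row3 -= 3·row0 → [0,8,-1,20]
  row2 -= 2·row1 → [0,0,-1,-1]
  row3 -= 4·row1 → [0,0,3,4]
  row3 -= -3·row2 → [0,0,0,1]

L=[[1,0,0,0],[1,1,0,0],[-1,2,1,0],[3,4,-3,1]] U=[[-3,2,0,0],[0,2,-1,4],[0,0,-1,-1],[0,0,0,1]]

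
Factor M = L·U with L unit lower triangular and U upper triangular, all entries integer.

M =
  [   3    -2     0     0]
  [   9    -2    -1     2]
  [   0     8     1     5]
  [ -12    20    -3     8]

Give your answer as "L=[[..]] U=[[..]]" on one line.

  R1 -= 3·R0 → [0,4,-1,2]
  R2 -= 0·R0 → [0,8,1,5]
  R3 -= -4·R0 → [0,12,-3,8]
  R2 -= 2·R1 → [0,0,3,1]
  R3 -= 3·R1 → [0,0,0,2]
  R3 -= 0·R2 → [0,0,0,2]

L=[[1,0,0,0],[3,1,0,0],[0,2,1,0],[-4,3,0,1]] U=[[3,-2,0,0],[0,4,-1,2],[0,0,3,1],[0,0,0,2]]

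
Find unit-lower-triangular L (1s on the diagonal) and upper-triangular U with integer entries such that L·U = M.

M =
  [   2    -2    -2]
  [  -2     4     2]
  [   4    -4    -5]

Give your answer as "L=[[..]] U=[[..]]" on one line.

L=[[1,0,0],[-1,1,0],[2,0,1]] U=[[2,-2,-2],[0,2,0],[0,0,-1]]

  r1 -= -1·r0 → [0,2,0]
  r2 -= 2·r0 → [0,0,-1]
  r2 -= 0·r1 → [0,0,-1]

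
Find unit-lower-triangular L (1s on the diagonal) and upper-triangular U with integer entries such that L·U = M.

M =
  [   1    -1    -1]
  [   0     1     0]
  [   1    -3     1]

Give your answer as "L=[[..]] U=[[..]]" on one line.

L=[[1,0,0],[0,1,0],[1,-2,1]] U=[[1,-1,-1],[0,1,0],[0,0,2]]

  r1 -= 0·r0 → [0,1,0]
  r2 -= 1·r0 → [0,-2,2]
  r2 -= -2·r1 → [0,0,2]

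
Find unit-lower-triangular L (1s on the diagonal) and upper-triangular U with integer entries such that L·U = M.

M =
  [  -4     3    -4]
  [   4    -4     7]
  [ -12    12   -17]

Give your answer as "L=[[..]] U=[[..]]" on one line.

  row1 -= -1·row0 → [0,-1,3]
  row2 -= 3·row0 → [0,3,-5]
  row2 -= -3·row1 → [0,0,4]

L=[[1,0,0],[-1,1,0],[3,-3,1]] U=[[-4,3,-4],[0,-1,3],[0,0,4]]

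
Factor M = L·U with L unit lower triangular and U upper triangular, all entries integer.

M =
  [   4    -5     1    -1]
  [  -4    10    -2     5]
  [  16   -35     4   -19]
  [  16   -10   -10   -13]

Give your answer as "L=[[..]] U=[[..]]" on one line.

  r1 -= -1·r0 → [0,5,-1,4]
  r2 -= 4·r0 → [0,-15,0,-15]
  r3 -= 4·r0 → [0,10,-14,-9]
  r2 -= -3·r1 → [0,0,-3,-3]
  r3 -= 2·r1 → [0,0,-12,-17]
  r3 -= 4·r2 → [0,0,0,-5]

L=[[1,0,0,0],[-1,1,0,0],[4,-3,1,0],[4,2,4,1]] U=[[4,-5,1,-1],[0,5,-1,4],[0,0,-3,-3],[0,0,0,-5]]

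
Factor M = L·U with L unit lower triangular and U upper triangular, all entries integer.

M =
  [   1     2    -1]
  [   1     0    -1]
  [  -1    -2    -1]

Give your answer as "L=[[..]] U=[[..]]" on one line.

L=[[1,0,0],[1,1,0],[-1,0,1]] U=[[1,2,-1],[0,-2,0],[0,0,-2]]

  row1 -= 1·row0 → [0,-2,0]
  row2 -= -1·row0 → [0,0,-2]
  row2 -= 0·row1 → [0,0,-2]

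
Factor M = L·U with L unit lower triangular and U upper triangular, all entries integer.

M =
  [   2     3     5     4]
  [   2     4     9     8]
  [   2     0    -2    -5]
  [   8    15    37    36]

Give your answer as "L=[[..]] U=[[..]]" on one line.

  row1 -= 1·row0 → [0,1,4,4]
  row2 -= 1·row0 → [0,-3,-7,-9]
  row3 -= 4·row0 → [0,3,17,20]
  row2 -= -3·row1 → [0,0,5,3]
  row3 -= 3·row1 → [0,0,5,8]
  row3 -= 1·row2 → [0,0,0,5]

L=[[1,0,0,0],[1,1,0,0],[1,-3,1,0],[4,3,1,1]] U=[[2,3,5,4],[0,1,4,4],[0,0,5,3],[0,0,0,5]]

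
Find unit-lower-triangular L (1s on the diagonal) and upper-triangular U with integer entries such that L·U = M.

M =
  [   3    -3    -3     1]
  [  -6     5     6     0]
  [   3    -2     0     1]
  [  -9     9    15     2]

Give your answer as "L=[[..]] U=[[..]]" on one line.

L=[[1,0,0,0],[-2,1,0,0],[1,-1,1,0],[-3,0,2,1]] U=[[3,-3,-3,1],[0,-1,0,2],[0,0,3,2],[0,0,0,1]]

  row1 -= -2·row0 → [0,-1,0,2]
  row2 -= 1·row0 → [0,1,3,0]
  row3 -= -3·row0 → [0,0,6,5]
  row2 -= -1·row1 → [0,0,3,2]
  row3 -= 0·row1 → [0,0,6,5]
  row3 -= 2·row2 → [0,0,0,1]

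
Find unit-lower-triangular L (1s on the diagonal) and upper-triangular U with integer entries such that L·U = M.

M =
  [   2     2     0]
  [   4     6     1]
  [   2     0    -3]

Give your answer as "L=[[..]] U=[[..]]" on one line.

L=[[1,0,0],[2,1,0],[1,-1,1]] U=[[2,2,0],[0,2,1],[0,0,-2]]

  R1 -= 2·R0 → [0,2,1]
  R2 -= 1·R0 → [0,-2,-3]
  R2 -= -1·R1 → [0,0,-2]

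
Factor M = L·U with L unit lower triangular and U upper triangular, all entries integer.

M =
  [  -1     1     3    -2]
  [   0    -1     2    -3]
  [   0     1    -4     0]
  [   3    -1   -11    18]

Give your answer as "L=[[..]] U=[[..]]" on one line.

  r1 -= 0·r0 → [0,-1,2,-3]
  r2 -= 0·r0 → [0,1,-4,0]
  r3 -= -3·r0 → [0,2,-2,12]
  r2 -= -1·r1 → [0,0,-2,-3]
  r3 -= -2·r1 → [0,0,2,6]
  r3 -= -1·r2 → [0,0,0,3]

L=[[1,0,0,0],[0,1,0,0],[0,-1,1,0],[-3,-2,-1,1]] U=[[-1,1,3,-2],[0,-1,2,-3],[0,0,-2,-3],[0,0,0,3]]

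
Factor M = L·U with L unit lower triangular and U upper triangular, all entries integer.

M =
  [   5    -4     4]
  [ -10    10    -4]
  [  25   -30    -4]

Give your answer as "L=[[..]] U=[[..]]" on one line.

L=[[1,0,0],[-2,1,0],[5,-5,1]] U=[[5,-4,4],[0,2,4],[0,0,-4]]

  row1 -= -2·row0 → [0,2,4]
  row2 -= 5·row0 → [0,-10,-24]
  row2 -= -5·row1 → [0,0,-4]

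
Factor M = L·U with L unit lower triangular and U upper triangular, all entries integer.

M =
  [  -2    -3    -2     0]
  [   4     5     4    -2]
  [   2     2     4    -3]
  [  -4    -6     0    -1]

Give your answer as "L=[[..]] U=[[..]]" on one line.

L=[[1,0,0,0],[-2,1,0,0],[-1,1,1,0],[2,0,2,1]] U=[[-2,-3,-2,0],[0,-1,0,-2],[0,0,2,-1],[0,0,0,1]]

  row1 -= -2·row0 → [0,-1,0,-2]
  row2 -= -1·row0 → [0,-1,2,-3]
  row3 -= 2·row0 → [0,0,4,-1]
  row2 -= 1·row1 → [0,0,2,-1]
  row3 -= 0·row1 → [0,0,4,-1]
  row3 -= 2·row2 → [0,0,0,1]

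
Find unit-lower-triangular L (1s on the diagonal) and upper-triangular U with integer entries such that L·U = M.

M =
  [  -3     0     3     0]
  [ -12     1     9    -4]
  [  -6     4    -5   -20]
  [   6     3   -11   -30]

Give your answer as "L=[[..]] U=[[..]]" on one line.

  R1 -= 4·R0 → [0,1,-3,-4]
  R2 -= 2·R0 → [0,4,-11,-20]
  R3 -= -2·R0 → [0,3,-5,-30]
  R2 -= 4·R1 → [0,0,1,-4]
  R3 -= 3·R1 → [0,0,4,-18]
  R3 -= 4·R2 → [0,0,0,-2]

L=[[1,0,0,0],[4,1,0,0],[2,4,1,0],[-2,3,4,1]] U=[[-3,0,3,0],[0,1,-3,-4],[0,0,1,-4],[0,0,0,-2]]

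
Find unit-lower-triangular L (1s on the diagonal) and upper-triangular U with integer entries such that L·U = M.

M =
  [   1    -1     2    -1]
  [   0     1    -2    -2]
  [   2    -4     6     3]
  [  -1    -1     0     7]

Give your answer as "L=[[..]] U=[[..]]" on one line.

  row1 -= 0·row0 → [0,1,-2,-2]
  row2 -= 2·row0 → [0,-2,2,5]
  row3 -= -1·row0 → [0,-2,2,6]
  row2 -= -2·row1 → [0,0,-2,1]
  row3 -= -2·row1 → [0,0,-2,2]
  row3 -= 1·row2 → [0,0,0,1]

L=[[1,0,0,0],[0,1,0,0],[2,-2,1,0],[-1,-2,1,1]] U=[[1,-1,2,-1],[0,1,-2,-2],[0,0,-2,1],[0,0,0,1]]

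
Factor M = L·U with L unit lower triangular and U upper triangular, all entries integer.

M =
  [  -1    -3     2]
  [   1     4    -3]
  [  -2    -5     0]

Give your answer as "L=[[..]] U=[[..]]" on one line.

  r1 -= -1·r0 → [0,1,-1]
  r2 -= 2·r0 → [0,1,-4]
  r2 -= 1·r1 → [0,0,-3]

L=[[1,0,0],[-1,1,0],[2,1,1]] U=[[-1,-3,2],[0,1,-1],[0,0,-3]]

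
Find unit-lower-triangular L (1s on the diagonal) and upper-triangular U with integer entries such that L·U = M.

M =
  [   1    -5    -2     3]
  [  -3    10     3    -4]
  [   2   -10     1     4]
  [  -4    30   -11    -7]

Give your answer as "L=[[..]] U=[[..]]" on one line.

L=[[1,0,0,0],[-3,1,0,0],[2,0,1,0],[-4,-2,-5,1]] U=[[1,-5,-2,3],[0,-5,-3,5],[0,0,5,-2],[0,0,0,5]]

  r1 -= -3·r0 → [0,-5,-3,5]
  r2 -= 2·r0 → [0,0,5,-2]
  r3 -= -4·r0 → [0,10,-19,5]
  r2 -= 0·r1 → [0,0,5,-2]
  r3 -= -2·r1 → [0,0,-25,15]
  r3 -= -5·r2 → [0,0,0,5]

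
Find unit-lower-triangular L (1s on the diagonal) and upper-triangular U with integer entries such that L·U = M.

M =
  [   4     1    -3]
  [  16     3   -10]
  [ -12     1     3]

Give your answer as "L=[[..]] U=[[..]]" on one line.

  R1 -= 4·R0 → [0,-1,2]
  R2 -= -3·R0 → [0,4,-6]
  R2 -= -4·R1 → [0,0,2]

L=[[1,0,0],[4,1,0],[-3,-4,1]] U=[[4,1,-3],[0,-1,2],[0,0,2]]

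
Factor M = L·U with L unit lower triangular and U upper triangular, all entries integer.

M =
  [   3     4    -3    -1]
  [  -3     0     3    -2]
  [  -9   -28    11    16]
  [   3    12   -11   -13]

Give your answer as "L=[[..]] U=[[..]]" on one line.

  row1 -= -1·row0 → [0,4,0,-3]
  row2 -= -3·row0 → [0,-16,2,13]
  row3 -= 1·row0 → [0,8,-8,-12]
  row2 -= -4·row1 → [0,0,2,1]
  row3 -= 2·row1 → [0,0,-8,-6]
  row3 -= -4·row2 → [0,0,0,-2]

L=[[1,0,0,0],[-1,1,0,0],[-3,-4,1,0],[1,2,-4,1]] U=[[3,4,-3,-1],[0,4,0,-3],[0,0,2,1],[0,0,0,-2]]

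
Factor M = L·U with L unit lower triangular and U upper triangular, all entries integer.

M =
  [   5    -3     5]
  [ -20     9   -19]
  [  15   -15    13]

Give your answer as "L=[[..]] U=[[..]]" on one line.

L=[[1,0,0],[-4,1,0],[3,2,1]] U=[[5,-3,5],[0,-3,1],[0,0,-4]]

  r1 -= -4·r0 → [0,-3,1]
  r2 -= 3·r0 → [0,-6,-2]
  r2 -= 2·r1 → [0,0,-4]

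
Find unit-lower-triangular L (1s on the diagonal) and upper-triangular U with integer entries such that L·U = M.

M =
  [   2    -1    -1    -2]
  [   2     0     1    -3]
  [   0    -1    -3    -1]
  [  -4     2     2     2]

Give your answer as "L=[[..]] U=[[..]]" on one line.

L=[[1,0,0,0],[1,1,0,0],[0,-1,1,0],[-2,0,0,1]] U=[[2,-1,-1,-2],[0,1,2,-1],[0,0,-1,-2],[0,0,0,-2]]

  row1 -= 1·row0 → [0,1,2,-1]
  row2 -= 0·row0 → [0,-1,-3,-1]
  row3 -= -2·row0 → [0,0,0,-2]
  row2 -= -1·row1 → [0,0,-1,-2]
  row3 -= 0·row1 → [0,0,0,-2]
  row3 -= 0·row2 → [0,0,0,-2]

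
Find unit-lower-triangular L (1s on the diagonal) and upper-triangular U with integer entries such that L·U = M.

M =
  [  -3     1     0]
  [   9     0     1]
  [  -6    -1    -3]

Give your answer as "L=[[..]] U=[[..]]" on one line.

L=[[1,0,0],[-3,1,0],[2,-1,1]] U=[[-3,1,0],[0,3,1],[0,0,-2]]

  r1 -= -3·r0 → [0,3,1]
  r2 -= 2·r0 → [0,-3,-3]
  r2 -= -1·r1 → [0,0,-2]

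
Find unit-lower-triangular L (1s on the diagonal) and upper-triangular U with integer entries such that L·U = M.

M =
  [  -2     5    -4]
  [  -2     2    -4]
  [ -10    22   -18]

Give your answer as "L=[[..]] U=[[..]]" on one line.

  r1 -= 1·r0 → [0,-3,0]
  r2 -= 5·r0 → [0,-3,2]
  r2 -= 1·r1 → [0,0,2]

L=[[1,0,0],[1,1,0],[5,1,1]] U=[[-2,5,-4],[0,-3,0],[0,0,2]]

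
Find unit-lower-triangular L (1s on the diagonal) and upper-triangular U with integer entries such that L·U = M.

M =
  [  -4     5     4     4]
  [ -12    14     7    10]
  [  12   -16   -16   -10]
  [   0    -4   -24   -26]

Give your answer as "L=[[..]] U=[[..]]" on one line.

  r1 -= 3·r0 → [0,-1,-5,-2]
  r2 -= -3·r0 → [0,-1,-4,2]
  r3 -= 0·r0 → [0,-4,-24,-26]
  r2 -= 1·r1 → [0,0,1,4]
  r3 -= 4·r1 → [0,0,-4,-18]
  r3 -= -4·r2 → [0,0,0,-2]

L=[[1,0,0,0],[3,1,0,0],[-3,1,1,0],[0,4,-4,1]] U=[[-4,5,4,4],[0,-1,-5,-2],[0,0,1,4],[0,0,0,-2]]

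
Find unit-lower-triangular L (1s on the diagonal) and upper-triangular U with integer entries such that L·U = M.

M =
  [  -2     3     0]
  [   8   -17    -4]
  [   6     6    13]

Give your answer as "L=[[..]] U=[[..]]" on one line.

L=[[1,0,0],[-4,1,0],[-3,-3,1]] U=[[-2,3,0],[0,-5,-4],[0,0,1]]

  row1 -= -4·row0 → [0,-5,-4]
  row2 -= -3·row0 → [0,15,13]
  row2 -= -3·row1 → [0,0,1]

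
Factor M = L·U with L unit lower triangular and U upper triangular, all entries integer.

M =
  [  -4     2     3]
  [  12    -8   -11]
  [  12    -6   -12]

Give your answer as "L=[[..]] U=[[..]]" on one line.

L=[[1,0,0],[-3,1,0],[-3,0,1]] U=[[-4,2,3],[0,-2,-2],[0,0,-3]]

  R1 -= -3·R0 → [0,-2,-2]
  R2 -= -3·R0 → [0,0,-3]
  R2 -= 0·R1 → [0,0,-3]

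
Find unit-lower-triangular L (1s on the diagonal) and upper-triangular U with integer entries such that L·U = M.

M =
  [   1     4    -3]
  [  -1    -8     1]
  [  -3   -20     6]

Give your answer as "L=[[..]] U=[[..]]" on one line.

  R1 -= -1·R0 → [0,-4,-2]
  R2 -= -3·R0 → [0,-8,-3]
  R2 -= 2·R1 → [0,0,1]

L=[[1,0,0],[-1,1,0],[-3,2,1]] U=[[1,4,-3],[0,-4,-2],[0,0,1]]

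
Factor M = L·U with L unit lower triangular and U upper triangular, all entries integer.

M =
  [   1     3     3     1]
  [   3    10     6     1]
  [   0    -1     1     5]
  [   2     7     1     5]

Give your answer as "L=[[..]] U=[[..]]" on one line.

  R1 -= 3·R0 → [0,1,-3,-2]
  R2 -= 0·R0 → [0,-1,1,5]
  R3 -= 2·R0 → [0,1,-5,3]
  R2 -= -1·R1 → [0,0,-2,3]
  R3 -= 1·R1 → [0,0,-2,5]
  R3 -= 1·R2 → [0,0,0,2]

L=[[1,0,0,0],[3,1,0,0],[0,-1,1,0],[2,1,1,1]] U=[[1,3,3,1],[0,1,-3,-2],[0,0,-2,3],[0,0,0,2]]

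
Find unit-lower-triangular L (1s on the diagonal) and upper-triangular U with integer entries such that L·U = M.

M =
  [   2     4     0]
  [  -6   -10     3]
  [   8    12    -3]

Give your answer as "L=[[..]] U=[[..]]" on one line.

  R1 -= -3·R0 → [0,2,3]
  R2 -= 4·R0 → [0,-4,-3]
  R2 -= -2·R1 → [0,0,3]

L=[[1,0,0],[-3,1,0],[4,-2,1]] U=[[2,4,0],[0,2,3],[0,0,3]]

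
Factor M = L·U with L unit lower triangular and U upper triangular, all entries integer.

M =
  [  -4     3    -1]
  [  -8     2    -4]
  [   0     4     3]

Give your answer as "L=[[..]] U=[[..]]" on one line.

  r1 -= 2·r0 → [0,-4,-2]
  r2 -= 0·r0 → [0,4,3]
  r2 -= -1·r1 → [0,0,1]

L=[[1,0,0],[2,1,0],[0,-1,1]] U=[[-4,3,-1],[0,-4,-2],[0,0,1]]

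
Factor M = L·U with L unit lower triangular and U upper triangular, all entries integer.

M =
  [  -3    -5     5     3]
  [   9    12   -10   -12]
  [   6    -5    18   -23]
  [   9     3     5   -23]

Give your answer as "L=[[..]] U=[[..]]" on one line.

L=[[1,0,0,0],[-3,1,0,0],[-2,5,1,0],[-3,4,0,1]] U=[[-3,-5,5,3],[0,-3,5,-3],[0,0,3,-2],[0,0,0,-2]]

  r1 -= -3·r0 → [0,-3,5,-3]
  r2 -= -2·r0 → [0,-15,28,-17]
  r3 -= -3·r0 → [0,-12,20,-14]
  r2 -= 5·r1 → [0,0,3,-2]
  r3 -= 4·r1 → [0,0,0,-2]
  r3 -= 0·r2 → [0,0,0,-2]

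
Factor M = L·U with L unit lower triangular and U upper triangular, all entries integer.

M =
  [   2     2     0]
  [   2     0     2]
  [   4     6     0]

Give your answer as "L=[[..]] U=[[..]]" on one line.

L=[[1,0,0],[1,1,0],[2,-1,1]] U=[[2,2,0],[0,-2,2],[0,0,2]]

  r1 -= 1·r0 → [0,-2,2]
  r2 -= 2·r0 → [0,2,0]
  r2 -= -1·r1 → [0,0,2]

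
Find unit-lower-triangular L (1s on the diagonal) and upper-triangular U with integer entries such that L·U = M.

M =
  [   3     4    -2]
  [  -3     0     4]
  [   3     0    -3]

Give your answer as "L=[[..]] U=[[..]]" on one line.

  R1 -= -1·R0 → [0,4,2]
  R2 -= 1·R0 → [0,-4,-1]
  R2 -= -1·R1 → [0,0,1]

L=[[1,0,0],[-1,1,0],[1,-1,1]] U=[[3,4,-2],[0,4,2],[0,0,1]]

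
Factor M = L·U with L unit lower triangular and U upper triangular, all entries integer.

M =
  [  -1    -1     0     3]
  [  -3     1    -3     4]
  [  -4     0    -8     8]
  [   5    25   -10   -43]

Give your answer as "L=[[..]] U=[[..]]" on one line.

L=[[1,0,0,0],[3,1,0,0],[4,1,1,0],[-5,5,-1,1]] U=[[-1,-1,0,3],[0,4,-3,-5],[0,0,-5,1],[0,0,0,-2]]

  row1 -= 3·row0 → [0,4,-3,-5]
  row2 -= 4·row0 → [0,4,-8,-4]
  row3 -= -5·row0 → [0,20,-10,-28]
  row2 -= 1·row1 → [0,0,-5,1]
  row3 -= 5·row1 → [0,0,5,-3]
  row3 -= -1·row2 → [0,0,0,-2]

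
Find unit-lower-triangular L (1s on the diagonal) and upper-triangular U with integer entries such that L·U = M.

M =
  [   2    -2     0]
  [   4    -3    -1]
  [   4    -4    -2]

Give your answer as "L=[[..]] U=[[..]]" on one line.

L=[[1,0,0],[2,1,0],[2,0,1]] U=[[2,-2,0],[0,1,-1],[0,0,-2]]

  row1 -= 2·row0 → [0,1,-1]
  row2 -= 2·row0 → [0,0,-2]
  row2 -= 0·row1 → [0,0,-2]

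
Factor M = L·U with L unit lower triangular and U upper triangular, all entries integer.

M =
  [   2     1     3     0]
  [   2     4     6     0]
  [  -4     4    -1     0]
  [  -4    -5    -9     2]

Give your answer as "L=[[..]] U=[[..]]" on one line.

  row1 -= 1·row0 → [0,3,3,0]
  row2 -= -2·row0 → [0,6,5,0]
  row3 -= -2·row0 → [0,-3,-3,2]
  row2 -= 2·row1 → [0,0,-1,0]
  row3 -= -1·row1 → [0,0,0,2]
  row3 -= 0·row2 → [0,0,0,2]

L=[[1,0,0,0],[1,1,0,0],[-2,2,1,0],[-2,-1,0,1]] U=[[2,1,3,0],[0,3,3,0],[0,0,-1,0],[0,0,0,2]]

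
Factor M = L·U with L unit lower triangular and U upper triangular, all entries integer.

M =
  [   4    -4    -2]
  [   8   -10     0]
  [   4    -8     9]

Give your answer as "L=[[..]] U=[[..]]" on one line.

  row1 -= 2·row0 → [0,-2,4]
  row2 -= 1·row0 → [0,-4,11]
  row2 -= 2·row1 → [0,0,3]

L=[[1,0,0],[2,1,0],[1,2,1]] U=[[4,-4,-2],[0,-2,4],[0,0,3]]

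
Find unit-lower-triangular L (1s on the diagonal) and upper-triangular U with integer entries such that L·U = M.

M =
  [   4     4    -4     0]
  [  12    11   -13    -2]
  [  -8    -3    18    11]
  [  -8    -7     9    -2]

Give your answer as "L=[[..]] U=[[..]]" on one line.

L=[[1,0,0,0],[3,1,0,0],[-2,-5,1,0],[-2,-1,0,1]] U=[[4,4,-4,0],[0,-1,-1,-2],[0,0,5,1],[0,0,0,-4]]

  row1 -= 3·row0 → [0,-1,-1,-2]
  row2 -= -2·row0 → [0,5,10,11]
  row3 -= -2·row0 → [0,1,1,-2]
  row2 -= -5·row1 → [0,0,5,1]
  row3 -= -1·row1 → [0,0,0,-4]
  row3 -= 0·row2 → [0,0,0,-4]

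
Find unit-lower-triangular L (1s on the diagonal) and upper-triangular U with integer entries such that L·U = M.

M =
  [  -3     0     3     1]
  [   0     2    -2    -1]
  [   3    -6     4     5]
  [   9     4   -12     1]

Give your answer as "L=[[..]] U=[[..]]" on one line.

  row1 -= 0·row0 → [0,2,-2,-1]
  row2 -= -1·row0 → [0,-6,7,6]
  row3 -= -3·row0 → [0,4,-3,4]
  row2 -= -3·row1 → [0,0,1,3]
  row3 -= 2·row1 → [0,0,1,6]
  row3 -= 1·row2 → [0,0,0,3]

L=[[1,0,0,0],[0,1,0,0],[-1,-3,1,0],[-3,2,1,1]] U=[[-3,0,3,1],[0,2,-2,-1],[0,0,1,3],[0,0,0,3]]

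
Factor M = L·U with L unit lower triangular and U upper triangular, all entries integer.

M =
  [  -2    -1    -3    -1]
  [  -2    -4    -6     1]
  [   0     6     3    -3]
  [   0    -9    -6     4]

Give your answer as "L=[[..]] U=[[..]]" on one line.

L=[[1,0,0,0],[1,1,0,0],[0,-2,1,0],[0,3,-1,1]] U=[[-2,-1,-3,-1],[0,-3,-3,2],[0,0,-3,1],[0,0,0,-1]]

  r1 -= 1·r0 → [0,-3,-3,2]
  r2 -= 0·r0 → [0,6,3,-3]
  r3 -= 0·r0 → [0,-9,-6,4]
  r2 -= -2·r1 → [0,0,-3,1]
  r3 -= 3·r1 → [0,0,3,-2]
  r3 -= -1·r2 → [0,0,0,-1]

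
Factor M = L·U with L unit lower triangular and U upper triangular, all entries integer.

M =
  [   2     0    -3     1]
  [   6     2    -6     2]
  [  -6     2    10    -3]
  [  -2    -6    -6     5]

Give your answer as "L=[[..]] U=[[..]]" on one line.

L=[[1,0,0,0],[3,1,0,0],[-3,1,1,0],[-1,-3,0,1]] U=[[2,0,-3,1],[0,2,3,-1],[0,0,-2,1],[0,0,0,3]]

  R1 -= 3·R0 → [0,2,3,-1]
  R2 -= -3·R0 → [0,2,1,0]
  R3 -= -1·R0 → [0,-6,-9,6]
  R2 -= 1·R1 → [0,0,-2,1]
  R3 -= -3·R1 → [0,0,0,3]
  R3 -= 0·R2 → [0,0,0,3]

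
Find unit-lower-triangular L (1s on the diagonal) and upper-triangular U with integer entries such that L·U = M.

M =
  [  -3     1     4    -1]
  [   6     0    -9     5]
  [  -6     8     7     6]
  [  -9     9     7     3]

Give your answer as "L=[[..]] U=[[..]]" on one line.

L=[[1,0,0,0],[-2,1,0,0],[2,3,1,0],[3,3,-1,1]] U=[[-3,1,4,-1],[0,2,-1,3],[0,0,2,-1],[0,0,0,-4]]

  r1 -= -2·r0 → [0,2,-1,3]
  r2 -= 2·r0 → [0,6,-1,8]
  r3 -= 3·r0 → [0,6,-5,6]
  r2 -= 3·r1 → [0,0,2,-1]
  r3 -= 3·r1 → [0,0,-2,-3]
  r3 -= -1·r2 → [0,0,0,-4]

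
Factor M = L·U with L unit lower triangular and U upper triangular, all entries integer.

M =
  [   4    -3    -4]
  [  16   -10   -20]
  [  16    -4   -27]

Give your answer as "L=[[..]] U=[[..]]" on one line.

  r1 -= 4·r0 → [0,2,-4]
  r2 -= 4·r0 → [0,8,-11]
  r2 -= 4·r1 → [0,0,5]

L=[[1,0,0],[4,1,0],[4,4,1]] U=[[4,-3,-4],[0,2,-4],[0,0,5]]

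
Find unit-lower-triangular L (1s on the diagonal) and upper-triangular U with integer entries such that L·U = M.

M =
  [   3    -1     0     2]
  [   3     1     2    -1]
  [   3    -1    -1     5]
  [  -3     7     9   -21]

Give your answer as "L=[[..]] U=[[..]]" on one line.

L=[[1,0,0,0],[1,1,0,0],[1,0,1,0],[-1,3,-3,1]] U=[[3,-1,0,2],[0,2,2,-3],[0,0,-1,3],[0,0,0,-1]]

  r1 -= 1·r0 → [0,2,2,-3]
  r2 -= 1·r0 → [0,0,-1,3]
  r3 -= -1·r0 → [0,6,9,-19]
  r2 -= 0·r1 → [0,0,-1,3]
  r3 -= 3·r1 → [0,0,3,-10]
  r3 -= -3·r2 → [0,0,0,-1]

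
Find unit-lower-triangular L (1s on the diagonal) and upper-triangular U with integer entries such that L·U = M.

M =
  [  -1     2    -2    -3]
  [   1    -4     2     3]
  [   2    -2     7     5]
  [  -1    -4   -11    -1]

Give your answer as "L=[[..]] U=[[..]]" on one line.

  r1 -= -1·r0 → [0,-2,0,0]
  r2 -= -2·r0 → [0,2,3,-1]
  r3 -= 1·r0 → [0,-6,-9,2]
  r2 -= -1·r1 → [0,0,3,-1]
  r3 -= 3·r1 → [0,0,-9,2]
  r3 -= -3·r2 → [0,0,0,-1]

L=[[1,0,0,0],[-1,1,0,0],[-2,-1,1,0],[1,3,-3,1]] U=[[-1,2,-2,-3],[0,-2,0,0],[0,0,3,-1],[0,0,0,-1]]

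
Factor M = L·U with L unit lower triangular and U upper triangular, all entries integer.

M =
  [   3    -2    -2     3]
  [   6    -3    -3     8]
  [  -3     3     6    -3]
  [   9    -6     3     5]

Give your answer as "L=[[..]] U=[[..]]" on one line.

L=[[1,0,0,0],[2,1,0,0],[-1,1,1,0],[3,0,3,1]] U=[[3,-2,-2,3],[0,1,1,2],[0,0,3,-2],[0,0,0,2]]

  r1 -= 2·r0 → [0,1,1,2]
  r2 -= -1·r0 → [0,1,4,0]
  r3 -= 3·r0 → [0,0,9,-4]
  r2 -= 1·r1 → [0,0,3,-2]
  r3 -= 0·r1 → [0,0,9,-4]
  r3 -= 3·r2 → [0,0,0,2]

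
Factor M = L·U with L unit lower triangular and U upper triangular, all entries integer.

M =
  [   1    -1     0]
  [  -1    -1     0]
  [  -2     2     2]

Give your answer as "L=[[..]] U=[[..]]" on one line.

  row1 -= -1·row0 → [0,-2,0]
  row2 -= -2·row0 → [0,0,2]
  row2 -= 0·row1 → [0,0,2]

L=[[1,0,0],[-1,1,0],[-2,0,1]] U=[[1,-1,0],[0,-2,0],[0,0,2]]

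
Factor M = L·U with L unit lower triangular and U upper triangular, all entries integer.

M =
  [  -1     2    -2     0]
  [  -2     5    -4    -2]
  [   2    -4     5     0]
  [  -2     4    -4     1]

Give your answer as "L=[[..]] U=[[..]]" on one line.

L=[[1,0,0,0],[2,1,0,0],[-2,0,1,0],[2,0,0,1]] U=[[-1,2,-2,0],[0,1,0,-2],[0,0,1,0],[0,0,0,1]]

  row1 -= 2·row0 → [0,1,0,-2]
  row2 -= -2·row0 → [0,0,1,0]
  row3 -= 2·row0 → [0,0,0,1]
  row2 -= 0·row1 → [0,0,1,0]
  row3 -= 0·row1 → [0,0,0,1]
  row3 -= 0·row2 → [0,0,0,1]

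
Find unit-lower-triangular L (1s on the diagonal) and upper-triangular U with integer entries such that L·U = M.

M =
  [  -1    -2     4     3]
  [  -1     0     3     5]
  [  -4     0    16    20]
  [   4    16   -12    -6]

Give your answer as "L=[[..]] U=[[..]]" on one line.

L=[[1,0,0,0],[1,1,0,0],[4,4,1,0],[-4,4,2,1]] U=[[-1,-2,4,3],[0,2,-1,2],[0,0,4,0],[0,0,0,-2]]

  r1 -= 1·r0 → [0,2,-1,2]
  r2 -= 4·r0 → [0,8,0,8]
  r3 -= -4·r0 → [0,8,4,6]
  r2 -= 4·r1 → [0,0,4,0]
  r3 -= 4·r1 → [0,0,8,-2]
  r3 -= 2·r2 → [0,0,0,-2]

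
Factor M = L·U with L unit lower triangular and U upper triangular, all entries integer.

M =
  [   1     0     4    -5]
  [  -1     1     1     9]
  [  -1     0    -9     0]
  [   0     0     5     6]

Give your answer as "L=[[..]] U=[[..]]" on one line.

L=[[1,0,0,0],[-1,1,0,0],[-1,0,1,0],[0,0,-1,1]] U=[[1,0,4,-5],[0,1,5,4],[0,0,-5,-5],[0,0,0,1]]

  R1 -= -1·R0 → [0,1,5,4]
  R2 -= -1·R0 → [0,0,-5,-5]
  R3 -= 0·R0 → [0,0,5,6]
  R2 -= 0·R1 → [0,0,-5,-5]
  R3 -= 0·R1 → [0,0,5,6]
  R3 -= -1·R2 → [0,0,0,1]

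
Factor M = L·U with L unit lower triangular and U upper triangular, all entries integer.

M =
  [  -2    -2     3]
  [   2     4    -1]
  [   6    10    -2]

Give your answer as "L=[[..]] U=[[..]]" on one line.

  r1 -= -1·r0 → [0,2,2]
  r2 -= -3·r0 → [0,4,7]
  r2 -= 2·r1 → [0,0,3]

L=[[1,0,0],[-1,1,0],[-3,2,1]] U=[[-2,-2,3],[0,2,2],[0,0,3]]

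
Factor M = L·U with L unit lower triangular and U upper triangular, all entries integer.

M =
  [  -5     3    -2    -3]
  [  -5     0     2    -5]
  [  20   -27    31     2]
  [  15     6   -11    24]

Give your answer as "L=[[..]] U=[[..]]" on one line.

L=[[1,0,0,0],[1,1,0,0],[-4,5,1,0],[-3,-5,1,1]] U=[[-5,3,-2,-3],[0,-3,4,-2],[0,0,3,0],[0,0,0,5]]

  R1 -= 1·R0 → [0,-3,4,-2]
  R2 -= -4·R0 → [0,-15,23,-10]
  R3 -= -3·R0 → [0,15,-17,15]
  R2 -= 5·R1 → [0,0,3,0]
  R3 -= -5·R1 → [0,0,3,5]
  R3 -= 1·R2 → [0,0,0,5]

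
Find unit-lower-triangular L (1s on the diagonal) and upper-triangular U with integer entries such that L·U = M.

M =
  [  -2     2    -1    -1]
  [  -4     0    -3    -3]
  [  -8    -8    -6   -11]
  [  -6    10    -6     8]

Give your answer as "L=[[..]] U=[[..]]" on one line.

L=[[1,0,0,0],[2,1,0,0],[4,4,1,0],[3,-1,-2,1]] U=[[-2,2,-1,-1],[0,-4,-1,-1],[0,0,2,-3],[0,0,0,4]]

  row1 -= 2·row0 → [0,-4,-1,-1]
  row2 -= 4·row0 → [0,-16,-2,-7]
  row3 -= 3·row0 → [0,4,-3,11]
  row2 -= 4·row1 → [0,0,2,-3]
  row3 -= -1·row1 → [0,0,-4,10]
  row3 -= -2·row2 → [0,0,0,4]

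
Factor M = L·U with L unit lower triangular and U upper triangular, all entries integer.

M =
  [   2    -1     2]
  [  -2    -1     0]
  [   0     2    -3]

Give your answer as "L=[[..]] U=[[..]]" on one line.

L=[[1,0,0],[-1,1,0],[0,-1,1]] U=[[2,-1,2],[0,-2,2],[0,0,-1]]

  row1 -= -1·row0 → [0,-2,2]
  row2 -= 0·row0 → [0,2,-3]
  row2 -= -1·row1 → [0,0,-1]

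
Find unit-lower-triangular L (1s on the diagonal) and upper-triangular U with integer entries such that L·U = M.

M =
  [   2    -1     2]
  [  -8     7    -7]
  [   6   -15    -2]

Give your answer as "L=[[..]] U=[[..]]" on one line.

L=[[1,0,0],[-4,1,0],[3,-4,1]] U=[[2,-1,2],[0,3,1],[0,0,-4]]

  R1 -= -4·R0 → [0,3,1]
  R2 -= 3·R0 → [0,-12,-8]
  R2 -= -4·R1 → [0,0,-4]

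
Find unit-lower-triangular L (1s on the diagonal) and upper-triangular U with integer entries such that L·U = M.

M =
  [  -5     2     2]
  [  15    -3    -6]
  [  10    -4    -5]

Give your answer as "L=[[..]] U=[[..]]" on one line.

  row1 -= -3·row0 → [0,3,0]
  row2 -= -2·row0 → [0,0,-1]
  row2 -= 0·row1 → [0,0,-1]

L=[[1,0,0],[-3,1,0],[-2,0,1]] U=[[-5,2,2],[0,3,0],[0,0,-1]]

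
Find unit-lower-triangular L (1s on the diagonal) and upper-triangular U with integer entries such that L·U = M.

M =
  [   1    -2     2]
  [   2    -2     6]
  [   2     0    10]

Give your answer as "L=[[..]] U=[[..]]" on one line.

L=[[1,0,0],[2,1,0],[2,2,1]] U=[[1,-2,2],[0,2,2],[0,0,2]]

  r1 -= 2·r0 → [0,2,2]
  r2 -= 2·r0 → [0,4,6]
  r2 -= 2·r1 → [0,0,2]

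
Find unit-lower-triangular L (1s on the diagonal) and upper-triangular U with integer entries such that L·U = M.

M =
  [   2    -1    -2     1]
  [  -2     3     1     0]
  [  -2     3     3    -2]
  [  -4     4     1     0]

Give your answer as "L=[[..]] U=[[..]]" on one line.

  r1 -= -1·r0 → [0,2,-1,1]
  r2 -= -1·r0 → [0,2,1,-1]
  r3 -= -2·r0 → [0,2,-3,2]
  r2 -= 1·r1 → [0,0,2,-2]
  r3 -= 1·r1 → [0,0,-2,1]
  r3 -= -1·r2 → [0,0,0,-1]

L=[[1,0,0,0],[-1,1,0,0],[-1,1,1,0],[-2,1,-1,1]] U=[[2,-1,-2,1],[0,2,-1,1],[0,0,2,-2],[0,0,0,-1]]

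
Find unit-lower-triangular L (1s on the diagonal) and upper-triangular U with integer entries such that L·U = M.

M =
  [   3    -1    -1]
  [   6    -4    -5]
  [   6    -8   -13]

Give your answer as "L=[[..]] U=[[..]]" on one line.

  r1 -= 2·r0 → [0,-2,-3]
  r2 -= 2·r0 → [0,-6,-11]
  r2 -= 3·r1 → [0,0,-2]

L=[[1,0,0],[2,1,0],[2,3,1]] U=[[3,-1,-1],[0,-2,-3],[0,0,-2]]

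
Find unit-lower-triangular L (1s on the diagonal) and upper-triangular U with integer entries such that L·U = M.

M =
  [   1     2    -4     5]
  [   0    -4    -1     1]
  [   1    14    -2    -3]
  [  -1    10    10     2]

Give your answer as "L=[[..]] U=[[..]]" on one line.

  R1 -= 0·R0 → [0,-4,-1,1]
  R2 -= 1·R0 → [0,12,2,-8]
  R3 -= -1·R0 → [0,12,6,7]
  R2 -= -3·R1 → [0,0,-1,-5]
  R3 -= -3·R1 → [0,0,3,10]
  R3 -= -3·R2 → [0,0,0,-5]

L=[[1,0,0,0],[0,1,0,0],[1,-3,1,0],[-1,-3,-3,1]] U=[[1,2,-4,5],[0,-4,-1,1],[0,0,-1,-5],[0,0,0,-5]]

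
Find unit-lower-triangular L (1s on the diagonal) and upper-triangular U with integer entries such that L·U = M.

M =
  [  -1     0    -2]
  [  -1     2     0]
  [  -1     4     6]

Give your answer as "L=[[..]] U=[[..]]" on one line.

  R1 -= 1·R0 → [0,2,2]
  R2 -= 1·R0 → [0,4,8]
  R2 -= 2·R1 → [0,0,4]

L=[[1,0,0],[1,1,0],[1,2,1]] U=[[-1,0,-2],[0,2,2],[0,0,4]]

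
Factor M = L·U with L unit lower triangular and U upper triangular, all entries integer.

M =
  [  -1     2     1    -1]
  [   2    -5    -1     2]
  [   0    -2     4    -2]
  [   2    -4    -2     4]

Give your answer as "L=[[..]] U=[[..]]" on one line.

  R1 -= -2·R0 → [0,-1,1,0]
  R2 -= 0·R0 → [0,-2,4,-2]
  R3 -= -2·R0 → [0,0,0,2]
  R2 -= 2·R1 → [0,0,2,-2]
  R3 -= 0·R1 → [0,0,0,2]
  R3 -= 0·R2 → [0,0,0,2]

L=[[1,0,0,0],[-2,1,0,0],[0,2,1,0],[-2,0,0,1]] U=[[-1,2,1,-1],[0,-1,1,0],[0,0,2,-2],[0,0,0,2]]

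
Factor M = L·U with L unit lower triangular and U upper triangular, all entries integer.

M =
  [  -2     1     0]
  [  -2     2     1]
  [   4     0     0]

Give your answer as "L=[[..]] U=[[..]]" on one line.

  r1 -= 1·r0 → [0,1,1]
  r2 -= -2·r0 → [0,2,0]
  r2 -= 2·r1 → [0,0,-2]

L=[[1,0,0],[1,1,0],[-2,2,1]] U=[[-2,1,0],[0,1,1],[0,0,-2]]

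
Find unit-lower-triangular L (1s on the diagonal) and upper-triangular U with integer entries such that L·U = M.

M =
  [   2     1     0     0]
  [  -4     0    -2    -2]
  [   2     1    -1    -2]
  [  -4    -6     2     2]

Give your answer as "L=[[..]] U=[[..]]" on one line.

  R1 -= -2·R0 → [0,2,-2,-2]
  R2 -= 1·R0 → [0,0,-1,-2]
  R3 -= -2·R0 → [0,-4,2,2]
  R2 -= 0·R1 → [0,0,-1,-2]
  R3 -= -2·R1 → [0,0,-2,-2]
  R3 -= 2·R2 → [0,0,0,2]

L=[[1,0,0,0],[-2,1,0,0],[1,0,1,0],[-2,-2,2,1]] U=[[2,1,0,0],[0,2,-2,-2],[0,0,-1,-2],[0,0,0,2]]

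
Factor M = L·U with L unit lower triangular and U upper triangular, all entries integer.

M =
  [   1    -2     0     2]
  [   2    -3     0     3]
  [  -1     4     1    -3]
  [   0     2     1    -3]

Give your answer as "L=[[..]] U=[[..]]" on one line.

L=[[1,0,0,0],[2,1,0,0],[-1,2,1,0],[0,2,1,1]] U=[[1,-2,0,2],[0,1,0,-1],[0,0,1,1],[0,0,0,-2]]

  R1 -= 2·R0 → [0,1,0,-1]
  R2 -= -1·R0 → [0,2,1,-1]
  R3 -= 0·R0 → [0,2,1,-3]
  R2 -= 2·R1 → [0,0,1,1]
  R3 -= 2·R1 → [0,0,1,-1]
  R3 -= 1·R2 → [0,0,0,-2]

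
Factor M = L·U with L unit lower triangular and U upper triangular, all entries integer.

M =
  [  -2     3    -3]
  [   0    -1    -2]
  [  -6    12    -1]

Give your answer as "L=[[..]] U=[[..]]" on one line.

  row1 -= 0·row0 → [0,-1,-2]
  row2 -= 3·row0 → [0,3,8]
  row2 -= -3·row1 → [0,0,2]

L=[[1,0,0],[0,1,0],[3,-3,1]] U=[[-2,3,-3],[0,-1,-2],[0,0,2]]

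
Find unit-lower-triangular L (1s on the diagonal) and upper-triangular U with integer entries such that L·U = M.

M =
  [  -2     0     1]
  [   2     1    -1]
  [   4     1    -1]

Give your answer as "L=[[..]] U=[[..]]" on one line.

L=[[1,0,0],[-1,1,0],[-2,1,1]] U=[[-2,0,1],[0,1,0],[0,0,1]]

  r1 -= -1·r0 → [0,1,0]
  r2 -= -2·r0 → [0,1,1]
  r2 -= 1·r1 → [0,0,1]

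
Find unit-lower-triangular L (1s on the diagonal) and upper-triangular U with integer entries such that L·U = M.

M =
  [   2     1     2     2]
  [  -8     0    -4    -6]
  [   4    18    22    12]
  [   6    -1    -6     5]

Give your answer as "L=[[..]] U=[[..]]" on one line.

L=[[1,0,0,0],[-4,1,0,0],[2,4,1,0],[3,-1,-4,1]] U=[[2,1,2,2],[0,4,4,2],[0,0,2,0],[0,0,0,1]]

  row1 -= -4·row0 → [0,4,4,2]
  row2 -= 2·row0 → [0,16,18,8]
  row3 -= 3·row0 → [0,-4,-12,-1]
  row2 -= 4·row1 → [0,0,2,0]
  row3 -= -1·row1 → [0,0,-8,1]
  row3 -= -4·row2 → [0,0,0,1]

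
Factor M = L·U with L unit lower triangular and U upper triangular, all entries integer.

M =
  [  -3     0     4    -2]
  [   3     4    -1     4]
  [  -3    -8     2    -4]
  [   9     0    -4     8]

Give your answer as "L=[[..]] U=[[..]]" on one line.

  R1 -= -1·R0 → [0,4,3,2]
  R2 -= 1·R0 → [0,-8,-2,-2]
  R3 -= -3·R0 → [0,0,8,2]
  R2 -= -2·R1 → [0,0,4,2]
  R3 -= 0·R1 → [0,0,8,2]
  R3 -= 2·R2 → [0,0,0,-2]

L=[[1,0,0,0],[-1,1,0,0],[1,-2,1,0],[-3,0,2,1]] U=[[-3,0,4,-2],[0,4,3,2],[0,0,4,2],[0,0,0,-2]]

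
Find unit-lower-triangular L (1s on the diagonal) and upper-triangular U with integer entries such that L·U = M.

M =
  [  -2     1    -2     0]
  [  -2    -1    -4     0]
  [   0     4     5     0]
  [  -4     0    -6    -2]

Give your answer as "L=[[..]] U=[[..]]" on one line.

L=[[1,0,0,0],[1,1,0,0],[0,-2,1,0],[2,1,0,1]] U=[[-2,1,-2,0],[0,-2,-2,0],[0,0,1,0],[0,0,0,-2]]

  R1 -= 1·R0 → [0,-2,-2,0]
  R2 -= 0·R0 → [0,4,5,0]
  R3 -= 2·R0 → [0,-2,-2,-2]
  R2 -= -2·R1 → [0,0,1,0]
  R3 -= 1·R1 → [0,0,0,-2]
  R3 -= 0·R2 → [0,0,0,-2]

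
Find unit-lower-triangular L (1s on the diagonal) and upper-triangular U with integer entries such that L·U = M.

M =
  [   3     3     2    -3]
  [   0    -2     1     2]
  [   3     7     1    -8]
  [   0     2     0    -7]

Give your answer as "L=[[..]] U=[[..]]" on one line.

  row1 -= 0·row0 → [0,-2,1,2]
  row2 -= 1·row0 → [0,4,-1,-5]
  row3 -= 0·row0 → [0,2,0,-7]
  row2 -= -2·row1 → [0,0,1,-1]
  row3 -= -1·row1 → [0,0,1,-5]
  row3 -= 1·row2 → [0,0,0,-4]

L=[[1,0,0,0],[0,1,0,0],[1,-2,1,0],[0,-1,1,1]] U=[[3,3,2,-3],[0,-2,1,2],[0,0,1,-1],[0,0,0,-4]]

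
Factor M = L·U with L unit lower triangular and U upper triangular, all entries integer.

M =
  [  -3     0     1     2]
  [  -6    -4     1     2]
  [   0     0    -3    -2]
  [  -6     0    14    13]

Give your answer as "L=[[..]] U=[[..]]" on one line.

L=[[1,0,0,0],[2,1,0,0],[0,0,1,0],[2,0,-4,1]] U=[[-3,0,1,2],[0,-4,-1,-2],[0,0,-3,-2],[0,0,0,1]]

  R1 -= 2·R0 → [0,-4,-1,-2]
  R2 -= 0·R0 → [0,0,-3,-2]
  R3 -= 2·R0 → [0,0,12,9]
  R2 -= 0·R1 → [0,0,-3,-2]
  R3 -= 0·R1 → [0,0,12,9]
  R3 -= -4·R2 → [0,0,0,1]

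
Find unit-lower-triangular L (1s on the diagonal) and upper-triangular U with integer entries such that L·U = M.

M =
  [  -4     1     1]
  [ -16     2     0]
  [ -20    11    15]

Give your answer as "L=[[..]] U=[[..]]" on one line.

L=[[1,0,0],[4,1,0],[5,-3,1]] U=[[-4,1,1],[0,-2,-4],[0,0,-2]]

  r1 -= 4·r0 → [0,-2,-4]
  r2 -= 5·r0 → [0,6,10]
  r2 -= -3·r1 → [0,0,-2]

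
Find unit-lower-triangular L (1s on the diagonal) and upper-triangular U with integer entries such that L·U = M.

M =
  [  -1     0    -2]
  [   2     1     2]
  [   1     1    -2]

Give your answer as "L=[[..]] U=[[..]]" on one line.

  R1 -= -2·R0 → [0,1,-2]
  R2 -= -1·R0 → [0,1,-4]
  R2 -= 1·R1 → [0,0,-2]

L=[[1,0,0],[-2,1,0],[-1,1,1]] U=[[-1,0,-2],[0,1,-2],[0,0,-2]]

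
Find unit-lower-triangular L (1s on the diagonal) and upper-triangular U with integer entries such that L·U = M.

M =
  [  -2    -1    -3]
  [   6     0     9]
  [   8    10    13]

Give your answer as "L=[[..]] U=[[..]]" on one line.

L=[[1,0,0],[-3,1,0],[-4,-2,1]] U=[[-2,-1,-3],[0,-3,0],[0,0,1]]

  R1 -= -3·R0 → [0,-3,0]
  R2 -= -4·R0 → [0,6,1]
  R2 -= -2·R1 → [0,0,1]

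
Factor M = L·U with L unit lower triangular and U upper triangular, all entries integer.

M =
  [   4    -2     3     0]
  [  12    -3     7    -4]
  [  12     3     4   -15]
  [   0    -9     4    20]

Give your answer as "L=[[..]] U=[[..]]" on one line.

  r1 -= 3·r0 → [0,3,-2,-4]
  r2 -= 3·r0 → [0,9,-5,-15]
  r3 -= 0·r0 → [0,-9,4,20]
  r2 -= 3·r1 → [0,0,1,-3]
  r3 -= -3·r1 → [0,0,-2,8]
  r3 -= -2·r2 → [0,0,0,2]

L=[[1,0,0,0],[3,1,0,0],[3,3,1,0],[0,-3,-2,1]] U=[[4,-2,3,0],[0,3,-2,-4],[0,0,1,-3],[0,0,0,2]]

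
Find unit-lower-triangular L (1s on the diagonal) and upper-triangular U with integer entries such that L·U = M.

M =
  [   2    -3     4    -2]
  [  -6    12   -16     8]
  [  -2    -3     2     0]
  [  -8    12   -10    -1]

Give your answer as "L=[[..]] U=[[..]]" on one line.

  r1 -= -3·r0 → [0,3,-4,2]
  r2 -= -1·r0 → [0,-6,6,-2]
  r3 -= -4·r0 → [0,0,6,-9]
  r2 -= -2·r1 → [0,0,-2,2]
  r3 -= 0·r1 → [0,0,6,-9]
  r3 -= -3·r2 → [0,0,0,-3]

L=[[1,0,0,0],[-3,1,0,0],[-1,-2,1,0],[-4,0,-3,1]] U=[[2,-3,4,-2],[0,3,-4,2],[0,0,-2,2],[0,0,0,-3]]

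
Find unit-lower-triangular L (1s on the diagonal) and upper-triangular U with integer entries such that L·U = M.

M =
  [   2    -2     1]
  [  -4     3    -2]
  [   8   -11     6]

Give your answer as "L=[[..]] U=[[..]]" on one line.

  R1 -= -2·R0 → [0,-1,0]
  R2 -= 4·R0 → [0,-3,2]
  R2 -= 3·R1 → [0,0,2]

L=[[1,0,0],[-2,1,0],[4,3,1]] U=[[2,-2,1],[0,-1,0],[0,0,2]]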